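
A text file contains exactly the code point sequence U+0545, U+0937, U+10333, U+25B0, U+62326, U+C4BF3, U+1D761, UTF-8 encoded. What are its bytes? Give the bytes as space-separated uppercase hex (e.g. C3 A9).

U+0545: 2-byte form → D5 85.
U+0937: 3-byte form → E0 A4 B7.
U+10333: 4-byte form → F0 90 8C B3.
U+25B0: 3-byte form → E2 96 B0.
U+62326: 4-byte form → F1 A2 8C A6.
U+C4BF3: 4-byte form → F3 84 AF B3.
U+1D761: 4-byte form → F0 9D 9D A1.
Concatenated (24 bytes): D5 85 E0 A4 B7 F0 90 8C B3 E2 96 B0 F1 A2 8C A6 F3 84 AF B3 F0 9D 9D A1.

D5 85 E0 A4 B7 F0 90 8C B3 E2 96 B0 F1 A2 8C A6 F3 84 AF B3 F0 9D 9D A1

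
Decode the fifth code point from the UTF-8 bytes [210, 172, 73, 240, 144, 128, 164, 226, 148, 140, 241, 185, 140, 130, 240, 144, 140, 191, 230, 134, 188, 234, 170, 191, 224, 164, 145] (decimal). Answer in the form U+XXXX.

Offset 0: leading byte 0xD2 = 11010010 → 2-byte char #1 = D2 AC.
Offset 2: leading byte 0x49 = 01001001 → 1-byte char #2 = 49.
Offset 3: leading byte 0xF0 = 11110000 → 4-byte char #3 = F0 90 80 A4.
Offset 7: leading byte 0xE2 = 11100010 → 3-byte char #4 = E2 94 8C.
Offset 10: leading byte 0xF1 = 11110001 → 4-byte char #5 = F1 B9 8C 82.
Leading byte 0xF1 = 11110001 matches 11110xxx → 4-byte sequence.
Byte 1: 0xF1 = 11110001, payload 001 (3 bits).
Byte 2: 0xB9 = 10111001 (10xxxxxx ✓), payload 111001.
Byte 3: 0x8C = 10001100 (10xxxxxx ✓), payload 001100.
Byte 4: 0x82 = 10000010 (10xxxxxx ✓), payload 000010.
Concatenate: 001111001001100000010 = 0x79302 (21 bits → U+79302).

U+79302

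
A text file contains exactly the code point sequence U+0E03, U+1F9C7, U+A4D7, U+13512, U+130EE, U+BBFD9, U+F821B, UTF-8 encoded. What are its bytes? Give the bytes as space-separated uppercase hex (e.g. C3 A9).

U+0E03: 3-byte form → E0 B8 83.
U+1F9C7: 4-byte form → F0 9F A7 87.
U+A4D7: 3-byte form → EA 93 97.
U+13512: 4-byte form → F0 93 94 92.
U+130EE: 4-byte form → F0 93 83 AE.
U+BBFD9: 4-byte form → F2 BB BF 99.
U+F821B: 4-byte form → F3 B8 88 9B.
Concatenated (26 bytes): E0 B8 83 F0 9F A7 87 EA 93 97 F0 93 94 92 F0 93 83 AE F2 BB BF 99 F3 B8 88 9B.

E0 B8 83 F0 9F A7 87 EA 93 97 F0 93 94 92 F0 93 83 AE F2 BB BF 99 F3 B8 88 9B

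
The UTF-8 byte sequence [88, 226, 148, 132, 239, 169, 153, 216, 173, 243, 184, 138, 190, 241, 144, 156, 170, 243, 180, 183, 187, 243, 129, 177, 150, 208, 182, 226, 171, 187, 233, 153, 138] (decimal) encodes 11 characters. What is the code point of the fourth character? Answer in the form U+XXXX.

Offset 0: leading byte 0x58 = 01011000 → 1-byte char #1 = 58.
Offset 1: leading byte 0xE2 = 11100010 → 3-byte char #2 = E2 94 84.
Offset 4: leading byte 0xEF = 11101111 → 3-byte char #3 = EF A9 99.
Offset 7: leading byte 0xD8 = 11011000 → 2-byte char #4 = D8 AD.
Leading byte 0xD8 = 11011000 matches 110xxxxx → 2-byte sequence.
Byte 1: 0xD8 = 11011000, payload 11000 (5 bits).
Byte 2: 0xAD = 10101101 (10xxxxxx ✓), payload 101101.
Concatenate: 11000101101 = 0x62D (11 bits → U+062D).

U+062D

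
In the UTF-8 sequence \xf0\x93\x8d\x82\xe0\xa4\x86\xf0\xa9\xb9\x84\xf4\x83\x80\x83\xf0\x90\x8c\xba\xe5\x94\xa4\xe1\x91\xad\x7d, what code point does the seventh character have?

Offset 0: leading byte 0xF0 = 11110000 → 4-byte char #1 = F0 93 8D 82.
Offset 4: leading byte 0xE0 = 11100000 → 3-byte char #2 = E0 A4 86.
Offset 7: leading byte 0xF0 = 11110000 → 4-byte char #3 = F0 A9 B9 84.
Offset 11: leading byte 0xF4 = 11110100 → 4-byte char #4 = F4 83 80 83.
Offset 15: leading byte 0xF0 = 11110000 → 4-byte char #5 = F0 90 8C BA.
Offset 19: leading byte 0xE5 = 11100101 → 3-byte char #6 = E5 94 A4.
Offset 22: leading byte 0xE1 = 11100001 → 3-byte char #7 = E1 91 AD.
Leading byte 0xE1 = 11100001 matches 1110xxxx → 3-byte sequence.
Byte 1: 0xE1 = 11100001, payload 0001 (4 bits).
Byte 2: 0x91 = 10010001 (10xxxxxx ✓), payload 010001.
Byte 3: 0xAD = 10101101 (10xxxxxx ✓), payload 101101.
Concatenate: 0001010001101101 = 0x146D (16 bits → U+146D).

U+146D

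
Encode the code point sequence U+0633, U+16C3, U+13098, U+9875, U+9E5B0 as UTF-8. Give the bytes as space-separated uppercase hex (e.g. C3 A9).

D8 B3 E1 9B 83 F0 93 82 98 E9 A1 B5 F2 9E 96 B0

U+0633: 2-byte form → D8 B3.
U+16C3: 3-byte form → E1 9B 83.
U+13098: 4-byte form → F0 93 82 98.
U+9875: 3-byte form → E9 A1 B5.
U+9E5B0: 4-byte form → F2 9E 96 B0.
Concatenated (16 bytes): D8 B3 E1 9B 83 F0 93 82 98 E9 A1 B5 F2 9E 96 B0.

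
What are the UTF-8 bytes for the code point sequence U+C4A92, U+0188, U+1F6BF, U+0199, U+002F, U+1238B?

F3 84 AA 92 C6 88 F0 9F 9A BF C6 99 2F F0 92 8E 8B

U+C4A92: 4-byte form → F3 84 AA 92.
U+0188: 2-byte form → C6 88.
U+1F6BF: 4-byte form → F0 9F 9A BF.
U+0199: 2-byte form → C6 99.
U+002F: 1-byte form → 2F.
U+1238B: 4-byte form → F0 92 8E 8B.
Concatenated (17 bytes): F3 84 AA 92 C6 88 F0 9F 9A BF C6 99 2F F0 92 8E 8B.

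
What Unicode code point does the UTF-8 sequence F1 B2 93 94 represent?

U+724D4

Leading byte 0xF1 = 11110001 matches 11110xxx → 4-byte sequence.
Byte 1: 0xF1 = 11110001, payload 001 (3 bits).
Byte 2: 0xB2 = 10110010 (10xxxxxx ✓), payload 110010.
Byte 3: 0x93 = 10010011 (10xxxxxx ✓), payload 010011.
Byte 4: 0x94 = 10010100 (10xxxxxx ✓), payload 010100.
Concatenate: 001110010010011010100 = 0x724D4 (21 bits → U+724D4).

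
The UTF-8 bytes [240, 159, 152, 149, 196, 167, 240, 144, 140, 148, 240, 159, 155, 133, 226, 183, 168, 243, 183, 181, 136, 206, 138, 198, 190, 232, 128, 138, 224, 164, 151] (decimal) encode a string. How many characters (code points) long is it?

Byte at offset 0: 0xF0 = 11110000 → 4-byte char (#1). Advance 4.
Byte at offset 4: 0xC4 = 11000100 → 2-byte char (#2). Advance 2.
Byte at offset 6: 0xF0 = 11110000 → 4-byte char (#3). Advance 4.
Byte at offset 10: 0xF0 = 11110000 → 4-byte char (#4). Advance 4.
Byte at offset 14: 0xE2 = 11100010 → 3-byte char (#5). Advance 3.
Byte at offset 17: 0xF3 = 11110011 → 4-byte char (#6). Advance 4.
Byte at offset 21: 0xCE = 11001110 → 2-byte char (#7). Advance 2.
Byte at offset 23: 0xC6 = 11000110 → 2-byte char (#8). Advance 2.
Byte at offset 25: 0xE8 = 11101000 → 3-byte char (#9). Advance 3.
Byte at offset 28: 0xE0 = 11100000 → 3-byte char (#10). Advance 3.
Reached end at offset 31 after 10 code points.

10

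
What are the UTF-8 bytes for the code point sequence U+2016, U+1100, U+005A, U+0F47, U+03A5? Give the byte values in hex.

E2 80 96 E1 84 80 5A E0 BD 87 CE A5

U+2016: 3-byte form → E2 80 96.
U+1100: 3-byte form → E1 84 80.
U+005A: 1-byte form → 5A.
U+0F47: 3-byte form → E0 BD 87.
U+03A5: 2-byte form → CE A5.
Concatenated (12 bytes): E2 80 96 E1 84 80 5A E0 BD 87 CE A5.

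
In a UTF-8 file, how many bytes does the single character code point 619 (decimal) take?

U+026B = 0x26B. UTF-8 uses 1 byte below 0x80, 2 below 0x800, 3 below 0x10000, 4 up to 0x10FFFF. 0x26B is in U+0080–U+07FF → 2 bytes.

2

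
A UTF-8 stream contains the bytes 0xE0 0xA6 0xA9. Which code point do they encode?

U+09A9

Leading byte 0xE0 = 11100000 matches 1110xxxx → 3-byte sequence.
Byte 1: 0xE0 = 11100000, payload 0000 (4 bits).
Byte 2: 0xA6 = 10100110 (10xxxxxx ✓), payload 100110.
Byte 3: 0xA9 = 10101001 (10xxxxxx ✓), payload 101001.
Concatenate: 0000100110101001 = 0x9A9 (16 bits → U+09A9).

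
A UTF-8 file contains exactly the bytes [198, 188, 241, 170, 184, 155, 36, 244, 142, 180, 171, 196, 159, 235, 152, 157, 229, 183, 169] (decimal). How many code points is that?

Byte at offset 0: 0xC6 = 11000110 → 2-byte char (#1). Advance 2.
Byte at offset 2: 0xF1 = 11110001 → 4-byte char (#2). Advance 4.
Byte at offset 6: 0x24 = 00100100 → 1-byte char (#3). Advance 1.
Byte at offset 7: 0xF4 = 11110100 → 4-byte char (#4). Advance 4.
Byte at offset 11: 0xC4 = 11000100 → 2-byte char (#5). Advance 2.
Byte at offset 13: 0xEB = 11101011 → 3-byte char (#6). Advance 3.
Byte at offset 16: 0xE5 = 11100101 → 3-byte char (#7). Advance 3.
Reached end at offset 19 after 7 code points.

7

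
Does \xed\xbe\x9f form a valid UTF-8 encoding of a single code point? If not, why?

invalid (encodes a surrogate (U+D800–U+DFFF))

Structurally a 3-byte sequence; payload = 0xDF9F.
But 0xDF9F is in U+D800–U+DFFF, the surrogate range. Surrogates are not Unicode scalar values and are forbidden in UTF-8.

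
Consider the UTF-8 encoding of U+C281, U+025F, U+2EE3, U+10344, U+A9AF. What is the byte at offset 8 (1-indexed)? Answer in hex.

1-indexed offset 8 is 0-indexed offset 7.
U+C281 → 3-byte form EC 8A 81 at offsets 0–2.
U+025F → 2-byte form C9 9F at offsets 3–4.
U+2EE3 → 3-byte form E2 BB A3 at offsets 5–7.
Offset 7 falls in char 3's range; it's byte 3 of E2 BB A3 = 0xA3.

0xA3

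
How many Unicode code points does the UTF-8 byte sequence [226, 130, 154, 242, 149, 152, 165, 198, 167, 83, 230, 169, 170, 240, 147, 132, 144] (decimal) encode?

6

Byte at offset 0: 0xE2 = 11100010 → 3-byte char (#1). Advance 3.
Byte at offset 3: 0xF2 = 11110010 → 4-byte char (#2). Advance 4.
Byte at offset 7: 0xC6 = 11000110 → 2-byte char (#3). Advance 2.
Byte at offset 9: 0x53 = 01010011 → 1-byte char (#4). Advance 1.
Byte at offset 10: 0xE6 = 11100110 → 3-byte char (#5). Advance 3.
Byte at offset 13: 0xF0 = 11110000 → 4-byte char (#6). Advance 4.
Reached end at offset 17 after 6 code points.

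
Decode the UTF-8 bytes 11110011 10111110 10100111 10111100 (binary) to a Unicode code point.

Leading byte 0xF3 = 11110011 matches 11110xxx → 4-byte sequence.
Byte 1: 0xF3 = 11110011, payload 011 (3 bits).
Byte 2: 0xBE = 10111110 (10xxxxxx ✓), payload 111110.
Byte 3: 0xA7 = 10100111 (10xxxxxx ✓), payload 100111.
Byte 4: 0xBC = 10111100 (10xxxxxx ✓), payload 111100.
Concatenate: 011111110100111111100 = 0xFE9FC (21 bits → U+FE9FC).

U+FE9FC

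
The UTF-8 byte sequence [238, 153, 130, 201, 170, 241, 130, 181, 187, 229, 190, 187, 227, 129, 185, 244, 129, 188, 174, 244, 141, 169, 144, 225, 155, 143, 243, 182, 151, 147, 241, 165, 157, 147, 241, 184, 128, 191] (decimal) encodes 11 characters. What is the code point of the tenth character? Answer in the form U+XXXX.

U+65753

Offset 0: leading byte 0xEE = 11101110 → 3-byte char #1 = EE 99 82.
Offset 3: leading byte 0xC9 = 11001001 → 2-byte char #2 = C9 AA.
Offset 5: leading byte 0xF1 = 11110001 → 4-byte char #3 = F1 82 B5 BB.
Offset 9: leading byte 0xE5 = 11100101 → 3-byte char #4 = E5 BE BB.
Offset 12: leading byte 0xE3 = 11100011 → 3-byte char #5 = E3 81 B9.
Offset 15: leading byte 0xF4 = 11110100 → 4-byte char #6 = F4 81 BC AE.
Offset 19: leading byte 0xF4 = 11110100 → 4-byte char #7 = F4 8D A9 90.
Offset 23: leading byte 0xE1 = 11100001 → 3-byte char #8 = E1 9B 8F.
Offset 26: leading byte 0xF3 = 11110011 → 4-byte char #9 = F3 B6 97 93.
Offset 30: leading byte 0xF1 = 11110001 → 4-byte char #10 = F1 A5 9D 93.
Leading byte 0xF1 = 11110001 matches 11110xxx → 4-byte sequence.
Byte 1: 0xF1 = 11110001, payload 001 (3 bits).
Byte 2: 0xA5 = 10100101 (10xxxxxx ✓), payload 100101.
Byte 3: 0x9D = 10011101 (10xxxxxx ✓), payload 011101.
Byte 4: 0x93 = 10010011 (10xxxxxx ✓), payload 010011.
Concatenate: 001100101011101010011 = 0x65753 (21 bits → U+65753).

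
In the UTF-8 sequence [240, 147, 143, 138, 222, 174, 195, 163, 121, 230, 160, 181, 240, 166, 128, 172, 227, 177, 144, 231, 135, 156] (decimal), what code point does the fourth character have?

U+0079

Offset 0: leading byte 0xF0 = 11110000 → 4-byte char #1 = F0 93 8F 8A.
Offset 4: leading byte 0xDE = 11011110 → 2-byte char #2 = DE AE.
Offset 6: leading byte 0xC3 = 11000011 → 2-byte char #3 = C3 A3.
Offset 8: leading byte 0x79 = 01111001 → 1-byte char #4 = 79.
Leading byte 0x79 = 01111001 matches 0xxxxxxx → 1-byte sequence.
Byte 1: 0x79 = 01111001, payload 1111001 (7 bits).
Concatenate: 1111001 = 0x79 (7 bits → U+0079).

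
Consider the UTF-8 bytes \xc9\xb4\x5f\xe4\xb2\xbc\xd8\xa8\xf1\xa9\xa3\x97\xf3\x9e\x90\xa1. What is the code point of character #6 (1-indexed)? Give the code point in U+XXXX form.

Offset 0: leading byte 0xC9 = 11001001 → 2-byte char #1 = C9 B4.
Offset 2: leading byte 0x5F = 01011111 → 1-byte char #2 = 5F.
Offset 3: leading byte 0xE4 = 11100100 → 3-byte char #3 = E4 B2 BC.
Offset 6: leading byte 0xD8 = 11011000 → 2-byte char #4 = D8 A8.
Offset 8: leading byte 0xF1 = 11110001 → 4-byte char #5 = F1 A9 A3 97.
Offset 12: leading byte 0xF3 = 11110011 → 4-byte char #6 = F3 9E 90 A1.
Leading byte 0xF3 = 11110011 matches 11110xxx → 4-byte sequence.
Byte 1: 0xF3 = 11110011, payload 011 (3 bits).
Byte 2: 0x9E = 10011110 (10xxxxxx ✓), payload 011110.
Byte 3: 0x90 = 10010000 (10xxxxxx ✓), payload 010000.
Byte 4: 0xA1 = 10100001 (10xxxxxx ✓), payload 100001.
Concatenate: 011011110010000100001 = 0xDE421 (21 bits → U+DE421).

U+DE421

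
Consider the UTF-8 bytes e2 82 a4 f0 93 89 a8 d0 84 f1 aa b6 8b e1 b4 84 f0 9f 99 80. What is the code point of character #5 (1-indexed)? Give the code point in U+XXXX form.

Offset 0: leading byte 0xE2 = 11100010 → 3-byte char #1 = E2 82 A4.
Offset 3: leading byte 0xF0 = 11110000 → 4-byte char #2 = F0 93 89 A8.
Offset 7: leading byte 0xD0 = 11010000 → 2-byte char #3 = D0 84.
Offset 9: leading byte 0xF1 = 11110001 → 4-byte char #4 = F1 AA B6 8B.
Offset 13: leading byte 0xE1 = 11100001 → 3-byte char #5 = E1 B4 84.
Leading byte 0xE1 = 11100001 matches 1110xxxx → 3-byte sequence.
Byte 1: 0xE1 = 11100001, payload 0001 (4 bits).
Byte 2: 0xB4 = 10110100 (10xxxxxx ✓), payload 110100.
Byte 3: 0x84 = 10000100 (10xxxxxx ✓), payload 000100.
Concatenate: 0001110100000100 = 0x1D04 (16 bits → U+1D04).

U+1D04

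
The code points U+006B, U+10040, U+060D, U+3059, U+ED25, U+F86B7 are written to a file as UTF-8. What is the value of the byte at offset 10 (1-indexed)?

0x99

1-indexed offset 10 is 0-indexed offset 9.
U+006B → 1-byte form 6B at offsets 0–0.
U+10040 → 4-byte form F0 90 81 80 at offsets 1–4.
U+060D → 2-byte form D8 8D at offsets 5–6.
U+3059 → 3-byte form E3 81 99 at offsets 7–9.
Offset 9 falls in char 4's range; it's byte 3 of E3 81 99 = 0x99.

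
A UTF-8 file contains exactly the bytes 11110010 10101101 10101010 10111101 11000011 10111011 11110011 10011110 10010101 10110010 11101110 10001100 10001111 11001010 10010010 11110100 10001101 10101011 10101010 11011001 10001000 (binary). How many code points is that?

7

Byte at offset 0: 0xF2 = 11110010 → 4-byte char (#1). Advance 4.
Byte at offset 4: 0xC3 = 11000011 → 2-byte char (#2). Advance 2.
Byte at offset 6: 0xF3 = 11110011 → 4-byte char (#3). Advance 4.
Byte at offset 10: 0xEE = 11101110 → 3-byte char (#4). Advance 3.
Byte at offset 13: 0xCA = 11001010 → 2-byte char (#5). Advance 2.
Byte at offset 15: 0xF4 = 11110100 → 4-byte char (#6). Advance 4.
Byte at offset 19: 0xD9 = 11011001 → 2-byte char (#7). Advance 2.
Reached end at offset 21 after 7 code points.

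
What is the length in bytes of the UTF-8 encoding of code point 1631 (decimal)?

2

U+065F = 0x65F. UTF-8 uses 1 byte below 0x80, 2 below 0x800, 3 below 0x10000, 4 up to 0x10FFFF. 0x65F is in U+0080–U+07FF → 2 bytes.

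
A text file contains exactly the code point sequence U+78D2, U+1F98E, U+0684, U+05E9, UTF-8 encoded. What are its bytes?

E7 A3 92 F0 9F A6 8E DA 84 D7 A9

U+78D2: 3-byte form → E7 A3 92.
U+1F98E: 4-byte form → F0 9F A6 8E.
U+0684: 2-byte form → DA 84.
U+05E9: 2-byte form → D7 A9.
Concatenated (11 bytes): E7 A3 92 F0 9F A6 8E DA 84 D7 A9.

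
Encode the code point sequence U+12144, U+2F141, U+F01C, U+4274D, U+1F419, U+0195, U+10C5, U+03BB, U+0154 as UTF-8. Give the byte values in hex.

F0 92 85 84 F0 AF 85 81 EF 80 9C F1 82 9D 8D F0 9F 90 99 C6 95 E1 83 85 CE BB C5 94

U+12144: 4-byte form → F0 92 85 84.
U+2F141: 4-byte form → F0 AF 85 81.
U+F01C: 3-byte form → EF 80 9C.
U+4274D: 4-byte form → F1 82 9D 8D.
U+1F419: 4-byte form → F0 9F 90 99.
U+0195: 2-byte form → C6 95.
U+10C5: 3-byte form → E1 83 85.
U+03BB: 2-byte form → CE BB.
U+0154: 2-byte form → C5 94.
Concatenated (28 bytes): F0 92 85 84 F0 AF 85 81 EF 80 9C F1 82 9D 8D F0 9F 90 99 C6 95 E1 83 85 CE BB C5 94.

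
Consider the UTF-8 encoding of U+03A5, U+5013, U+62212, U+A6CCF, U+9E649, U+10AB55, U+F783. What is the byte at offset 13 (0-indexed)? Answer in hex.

0xF2

U+03A5 → 2-byte form CE A5 at offsets 0–1.
U+5013 → 3-byte form E5 80 93 at offsets 2–4.
U+62212 → 4-byte form F1 A2 88 92 at offsets 5–8.
U+A6CCF → 4-byte form F2 A6 B3 8F at offsets 9–12.
U+9E649 → 4-byte form F2 9E 99 89 at offsets 13–16.
Offset 13 falls in char 5's range; it's byte 1 of F2 9E 99 89 = 0xF2.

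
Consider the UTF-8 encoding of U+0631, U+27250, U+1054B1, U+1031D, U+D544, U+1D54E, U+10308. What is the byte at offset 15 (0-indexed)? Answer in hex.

U+0631 → 2-byte form D8 B1 at offsets 0–1.
U+27250 → 4-byte form F0 A7 89 90 at offsets 2–5.
U+1054B1 → 4-byte form F4 85 92 B1 at offsets 6–9.
U+1031D → 4-byte form F0 90 8C 9D at offsets 10–13.
U+D544 → 3-byte form ED 95 84 at offsets 14–16.
Offset 15 falls in char 5's range; it's byte 2 of ED 95 84 = 0x95.

0x95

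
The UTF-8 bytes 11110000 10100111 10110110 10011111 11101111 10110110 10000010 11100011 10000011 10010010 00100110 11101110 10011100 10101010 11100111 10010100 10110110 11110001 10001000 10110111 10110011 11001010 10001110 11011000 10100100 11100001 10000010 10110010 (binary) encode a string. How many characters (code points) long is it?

10

Byte at offset 0: 0xF0 = 11110000 → 4-byte char (#1). Advance 4.
Byte at offset 4: 0xEF = 11101111 → 3-byte char (#2). Advance 3.
Byte at offset 7: 0xE3 = 11100011 → 3-byte char (#3). Advance 3.
Byte at offset 10: 0x26 = 00100110 → 1-byte char (#4). Advance 1.
Byte at offset 11: 0xEE = 11101110 → 3-byte char (#5). Advance 3.
Byte at offset 14: 0xE7 = 11100111 → 3-byte char (#6). Advance 3.
Byte at offset 17: 0xF1 = 11110001 → 4-byte char (#7). Advance 4.
Byte at offset 21: 0xCA = 11001010 → 2-byte char (#8). Advance 2.
Byte at offset 23: 0xD8 = 11011000 → 2-byte char (#9). Advance 2.
Byte at offset 25: 0xE1 = 11100001 → 3-byte char (#10). Advance 3.
Reached end at offset 28 after 10 code points.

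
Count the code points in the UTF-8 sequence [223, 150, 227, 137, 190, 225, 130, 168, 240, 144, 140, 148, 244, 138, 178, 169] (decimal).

Byte at offset 0: 0xDF = 11011111 → 2-byte char (#1). Advance 2.
Byte at offset 2: 0xE3 = 11100011 → 3-byte char (#2). Advance 3.
Byte at offset 5: 0xE1 = 11100001 → 3-byte char (#3). Advance 3.
Byte at offset 8: 0xF0 = 11110000 → 4-byte char (#4). Advance 4.
Byte at offset 12: 0xF4 = 11110100 → 4-byte char (#5). Advance 4.
Reached end at offset 16 after 5 code points.

5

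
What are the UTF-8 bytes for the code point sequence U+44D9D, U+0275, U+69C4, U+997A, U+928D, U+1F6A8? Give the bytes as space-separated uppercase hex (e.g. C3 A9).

U+44D9D: 4-byte form → F1 84 B6 9D.
U+0275: 2-byte form → C9 B5.
U+69C4: 3-byte form → E6 A7 84.
U+997A: 3-byte form → E9 A5 BA.
U+928D: 3-byte form → E9 8A 8D.
U+1F6A8: 4-byte form → F0 9F 9A A8.
Concatenated (19 bytes): F1 84 B6 9D C9 B5 E6 A7 84 E9 A5 BA E9 8A 8D F0 9F 9A A8.

F1 84 B6 9D C9 B5 E6 A7 84 E9 A5 BA E9 8A 8D F0 9F 9A A8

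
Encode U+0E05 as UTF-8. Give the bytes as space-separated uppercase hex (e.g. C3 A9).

E0 B8 85

U+0E05 = 0xE05 = 3589 decimal. In range U+0800–U+FFFF → 3-byte form: 1110xxxx 10xxxxxx 10xxxxxx.
Binary (16 bits): 0000111000000101.
Split 4+6+6: 0000 | 111000 | 000101.
Byte 1: 11100000 = 0xE0.
Byte 2: 10111000 = 0xB8.
Byte 3: 10000101 = 0x85.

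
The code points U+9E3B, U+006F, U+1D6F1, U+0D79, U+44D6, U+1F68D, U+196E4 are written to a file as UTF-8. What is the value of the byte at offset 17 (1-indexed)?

0x9A

1-indexed offset 17 is 0-indexed offset 16.
U+9E3B → 3-byte form E9 B8 BB at offsets 0–2.
U+006F → 1-byte form 6F at offsets 3–3.
U+1D6F1 → 4-byte form F0 9D 9B B1 at offsets 4–7.
U+0D79 → 3-byte form E0 B5 B9 at offsets 8–10.
U+44D6 → 3-byte form E4 93 96 at offsets 11–13.
U+1F68D → 4-byte form F0 9F 9A 8D at offsets 14–17.
Offset 16 falls in char 6's range; it's byte 3 of F0 9F 9A 8D = 0x9A.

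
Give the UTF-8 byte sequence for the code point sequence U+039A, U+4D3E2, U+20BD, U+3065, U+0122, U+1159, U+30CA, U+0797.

CE 9A F1 8D 8F A2 E2 82 BD E3 81 A5 C4 A2 E1 85 99 E3 83 8A DE 97

U+039A: 2-byte form → CE 9A.
U+4D3E2: 4-byte form → F1 8D 8F A2.
U+20BD: 3-byte form → E2 82 BD.
U+3065: 3-byte form → E3 81 A5.
U+0122: 2-byte form → C4 A2.
U+1159: 3-byte form → E1 85 99.
U+30CA: 3-byte form → E3 83 8A.
U+0797: 2-byte form → DE 97.
Concatenated (22 bytes): CE 9A F1 8D 8F A2 E2 82 BD E3 81 A5 C4 A2 E1 85 99 E3 83 8A DE 97.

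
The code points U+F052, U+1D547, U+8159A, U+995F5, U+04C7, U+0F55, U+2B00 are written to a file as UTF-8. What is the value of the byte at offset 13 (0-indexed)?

U+F052 → 3-byte form EF 81 92 at offsets 0–2.
U+1D547 → 4-byte form F0 9D 95 87 at offsets 3–6.
U+8159A → 4-byte form F2 81 96 9A at offsets 7–10.
U+995F5 → 4-byte form F2 99 97 B5 at offsets 11–14.
Offset 13 falls in char 4's range; it's byte 3 of F2 99 97 B5 = 0x97.

0x97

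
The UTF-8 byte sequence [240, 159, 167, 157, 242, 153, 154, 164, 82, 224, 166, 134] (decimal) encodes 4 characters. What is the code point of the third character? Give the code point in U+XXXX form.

U+0052

Offset 0: leading byte 0xF0 = 11110000 → 4-byte char #1 = F0 9F A7 9D.
Offset 4: leading byte 0xF2 = 11110010 → 4-byte char #2 = F2 99 9A A4.
Offset 8: leading byte 0x52 = 01010010 → 1-byte char #3 = 52.
Leading byte 0x52 = 01010010 matches 0xxxxxxx → 1-byte sequence.
Byte 1: 0x52 = 01010010, payload 1010010 (7 bits).
Concatenate: 1010010 = 0x52 (7 bits → U+0052).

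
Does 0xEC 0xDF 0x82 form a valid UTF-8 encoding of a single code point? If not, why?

Leading byte 0xEC = 11101100 → 3-byte form.
Byte 2 is 0xDF = 11011111, which is not 10xxxxxx — expected a continuation byte.

invalid (non-continuation byte where continuation expected)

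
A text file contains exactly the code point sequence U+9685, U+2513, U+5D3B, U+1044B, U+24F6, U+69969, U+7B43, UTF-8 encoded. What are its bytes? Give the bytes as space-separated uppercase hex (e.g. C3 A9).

E9 9A 85 E2 94 93 E5 B4 BB F0 90 91 8B E2 93 B6 F1 A9 A5 A9 E7 AD 83

U+9685: 3-byte form → E9 9A 85.
U+2513: 3-byte form → E2 94 93.
U+5D3B: 3-byte form → E5 B4 BB.
U+1044B: 4-byte form → F0 90 91 8B.
U+24F6: 3-byte form → E2 93 B6.
U+69969: 4-byte form → F1 A9 A5 A9.
U+7B43: 3-byte form → E7 AD 83.
Concatenated (23 bytes): E9 9A 85 E2 94 93 E5 B4 BB F0 90 91 8B E2 93 B6 F1 A9 A5 A9 E7 AD 83.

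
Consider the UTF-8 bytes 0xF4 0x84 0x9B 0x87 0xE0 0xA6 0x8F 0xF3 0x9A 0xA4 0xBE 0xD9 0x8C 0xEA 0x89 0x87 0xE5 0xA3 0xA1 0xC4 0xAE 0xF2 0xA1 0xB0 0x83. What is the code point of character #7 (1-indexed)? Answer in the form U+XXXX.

Offset 0: leading byte 0xF4 = 11110100 → 4-byte char #1 = F4 84 9B 87.
Offset 4: leading byte 0xE0 = 11100000 → 3-byte char #2 = E0 A6 8F.
Offset 7: leading byte 0xF3 = 11110011 → 4-byte char #3 = F3 9A A4 BE.
Offset 11: leading byte 0xD9 = 11011001 → 2-byte char #4 = D9 8C.
Offset 13: leading byte 0xEA = 11101010 → 3-byte char #5 = EA 89 87.
Offset 16: leading byte 0xE5 = 11100101 → 3-byte char #6 = E5 A3 A1.
Offset 19: leading byte 0xC4 = 11000100 → 2-byte char #7 = C4 AE.
Leading byte 0xC4 = 11000100 matches 110xxxxx → 2-byte sequence.
Byte 1: 0xC4 = 11000100, payload 00100 (5 bits).
Byte 2: 0xAE = 10101110 (10xxxxxx ✓), payload 101110.
Concatenate: 00100101110 = 0x12E (11 bits → U+012E).

U+012E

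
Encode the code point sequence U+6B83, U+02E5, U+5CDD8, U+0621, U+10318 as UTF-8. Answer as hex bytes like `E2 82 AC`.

U+6B83: 3-byte form → E6 AE 83.
U+02E5: 2-byte form → CB A5.
U+5CDD8: 4-byte form → F1 9C B7 98.
U+0621: 2-byte form → D8 A1.
U+10318: 4-byte form → F0 90 8C 98.
Concatenated (15 bytes): E6 AE 83 CB A5 F1 9C B7 98 D8 A1 F0 90 8C 98.

E6 AE 83 CB A5 F1 9C B7 98 D8 A1 F0 90 8C 98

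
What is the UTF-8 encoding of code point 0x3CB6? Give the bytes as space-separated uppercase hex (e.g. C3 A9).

E3 B2 B6

U+3CB6 = 0x3CB6 = 15542 decimal. In range U+0800–U+FFFF → 3-byte form: 1110xxxx 10xxxxxx 10xxxxxx.
Binary (16 bits): 0011110010110110.
Split 4+6+6: 0011 | 110010 | 110110.
Byte 1: 11100011 = 0xE3.
Byte 2: 10110010 = 0xB2.
Byte 3: 10110110 = 0xB6.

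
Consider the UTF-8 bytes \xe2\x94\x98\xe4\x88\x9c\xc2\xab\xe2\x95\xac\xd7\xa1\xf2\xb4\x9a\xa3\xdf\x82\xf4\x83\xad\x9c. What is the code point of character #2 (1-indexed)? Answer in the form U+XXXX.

U+421C

Offset 0: leading byte 0xE2 = 11100010 → 3-byte char #1 = E2 94 98.
Offset 3: leading byte 0xE4 = 11100100 → 3-byte char #2 = E4 88 9C.
Leading byte 0xE4 = 11100100 matches 1110xxxx → 3-byte sequence.
Byte 1: 0xE4 = 11100100, payload 0100 (4 bits).
Byte 2: 0x88 = 10001000 (10xxxxxx ✓), payload 001000.
Byte 3: 0x9C = 10011100 (10xxxxxx ✓), payload 011100.
Concatenate: 0100001000011100 = 0x421C (16 bits → U+421C).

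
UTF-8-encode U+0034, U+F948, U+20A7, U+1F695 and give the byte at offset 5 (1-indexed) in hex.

0xE2

1-indexed offset 5 is 0-indexed offset 4.
U+0034 → 1-byte form 34 at offsets 0–0.
U+F948 → 3-byte form EF A5 88 at offsets 1–3.
U+20A7 → 3-byte form E2 82 A7 at offsets 4–6.
Offset 4 falls in char 3's range; it's byte 1 of E2 82 A7 = 0xE2.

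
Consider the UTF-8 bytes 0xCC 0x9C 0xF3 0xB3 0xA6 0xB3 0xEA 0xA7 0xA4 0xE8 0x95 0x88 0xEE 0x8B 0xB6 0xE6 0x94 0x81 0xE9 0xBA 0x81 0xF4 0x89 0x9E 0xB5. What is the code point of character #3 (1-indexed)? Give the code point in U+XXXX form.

Offset 0: leading byte 0xCC = 11001100 → 2-byte char #1 = CC 9C.
Offset 2: leading byte 0xF3 = 11110011 → 4-byte char #2 = F3 B3 A6 B3.
Offset 6: leading byte 0xEA = 11101010 → 3-byte char #3 = EA A7 A4.
Leading byte 0xEA = 11101010 matches 1110xxxx → 3-byte sequence.
Byte 1: 0xEA = 11101010, payload 1010 (4 bits).
Byte 2: 0xA7 = 10100111 (10xxxxxx ✓), payload 100111.
Byte 3: 0xA4 = 10100100 (10xxxxxx ✓), payload 100100.
Concatenate: 1010100111100100 = 0xA9E4 (16 bits → U+A9E4).

U+A9E4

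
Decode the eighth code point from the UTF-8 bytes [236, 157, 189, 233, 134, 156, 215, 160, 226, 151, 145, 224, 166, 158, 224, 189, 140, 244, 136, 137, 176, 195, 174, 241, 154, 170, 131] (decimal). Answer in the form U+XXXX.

U+00EE

Offset 0: leading byte 0xEC = 11101100 → 3-byte char #1 = EC 9D BD.
Offset 3: leading byte 0xE9 = 11101001 → 3-byte char #2 = E9 86 9C.
Offset 6: leading byte 0xD7 = 11010111 → 2-byte char #3 = D7 A0.
Offset 8: leading byte 0xE2 = 11100010 → 3-byte char #4 = E2 97 91.
Offset 11: leading byte 0xE0 = 11100000 → 3-byte char #5 = E0 A6 9E.
Offset 14: leading byte 0xE0 = 11100000 → 3-byte char #6 = E0 BD 8C.
Offset 17: leading byte 0xF4 = 11110100 → 4-byte char #7 = F4 88 89 B0.
Offset 21: leading byte 0xC3 = 11000011 → 2-byte char #8 = C3 AE.
Leading byte 0xC3 = 11000011 matches 110xxxxx → 2-byte sequence.
Byte 1: 0xC3 = 11000011, payload 00011 (5 bits).
Byte 2: 0xAE = 10101110 (10xxxxxx ✓), payload 101110.
Concatenate: 00011101110 = 0xEE (11 bits → U+00EE).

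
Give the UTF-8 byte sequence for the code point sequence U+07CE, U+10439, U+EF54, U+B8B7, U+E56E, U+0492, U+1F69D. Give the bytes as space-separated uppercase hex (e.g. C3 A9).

DF 8E F0 90 90 B9 EE BD 94 EB A2 B7 EE 95 AE D2 92 F0 9F 9A 9D

U+07CE: 2-byte form → DF 8E.
U+10439: 4-byte form → F0 90 90 B9.
U+EF54: 3-byte form → EE BD 94.
U+B8B7: 3-byte form → EB A2 B7.
U+E56E: 3-byte form → EE 95 AE.
U+0492: 2-byte form → D2 92.
U+1F69D: 4-byte form → F0 9F 9A 9D.
Concatenated (21 bytes): DF 8E F0 90 90 B9 EE BD 94 EB A2 B7 EE 95 AE D2 92 F0 9F 9A 9D.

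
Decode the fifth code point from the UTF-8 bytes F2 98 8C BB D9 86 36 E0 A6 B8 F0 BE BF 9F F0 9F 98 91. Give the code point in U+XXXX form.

Offset 0: leading byte 0xF2 = 11110010 → 4-byte char #1 = F2 98 8C BB.
Offset 4: leading byte 0xD9 = 11011001 → 2-byte char #2 = D9 86.
Offset 6: leading byte 0x36 = 00110110 → 1-byte char #3 = 36.
Offset 7: leading byte 0xE0 = 11100000 → 3-byte char #4 = E0 A6 B8.
Offset 10: leading byte 0xF0 = 11110000 → 4-byte char #5 = F0 BE BF 9F.
Leading byte 0xF0 = 11110000 matches 11110xxx → 4-byte sequence.
Byte 1: 0xF0 = 11110000, payload 000 (3 bits).
Byte 2: 0xBE = 10111110 (10xxxxxx ✓), payload 111110.
Byte 3: 0xBF = 10111111 (10xxxxxx ✓), payload 111111.
Byte 4: 0x9F = 10011111 (10xxxxxx ✓), payload 011111.
Concatenate: 000111110111111011111 = 0x3EFDF (21 bits → U+3EFDF).

U+3EFDF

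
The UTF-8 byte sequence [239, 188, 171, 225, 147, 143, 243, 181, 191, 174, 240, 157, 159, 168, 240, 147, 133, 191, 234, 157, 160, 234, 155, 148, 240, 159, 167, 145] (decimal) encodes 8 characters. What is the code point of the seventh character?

Offset 0: leading byte 0xEF = 11101111 → 3-byte char #1 = EF BC AB.
Offset 3: leading byte 0xE1 = 11100001 → 3-byte char #2 = E1 93 8F.
Offset 6: leading byte 0xF3 = 11110011 → 4-byte char #3 = F3 B5 BF AE.
Offset 10: leading byte 0xF0 = 11110000 → 4-byte char #4 = F0 9D 9F A8.
Offset 14: leading byte 0xF0 = 11110000 → 4-byte char #5 = F0 93 85 BF.
Offset 18: leading byte 0xEA = 11101010 → 3-byte char #6 = EA 9D A0.
Offset 21: leading byte 0xEA = 11101010 → 3-byte char #7 = EA 9B 94.
Leading byte 0xEA = 11101010 matches 1110xxxx → 3-byte sequence.
Byte 1: 0xEA = 11101010, payload 1010 (4 bits).
Byte 2: 0x9B = 10011011 (10xxxxxx ✓), payload 011011.
Byte 3: 0x94 = 10010100 (10xxxxxx ✓), payload 010100.
Concatenate: 1010011011010100 = 0xA6D4 (16 bits → U+A6D4).

U+A6D4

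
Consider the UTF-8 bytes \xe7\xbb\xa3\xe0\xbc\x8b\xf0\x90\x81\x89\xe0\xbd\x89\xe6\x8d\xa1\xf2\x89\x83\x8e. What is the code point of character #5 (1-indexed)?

U+6361

Offset 0: leading byte 0xE7 = 11100111 → 3-byte char #1 = E7 BB A3.
Offset 3: leading byte 0xE0 = 11100000 → 3-byte char #2 = E0 BC 8B.
Offset 6: leading byte 0xF0 = 11110000 → 4-byte char #3 = F0 90 81 89.
Offset 10: leading byte 0xE0 = 11100000 → 3-byte char #4 = E0 BD 89.
Offset 13: leading byte 0xE6 = 11100110 → 3-byte char #5 = E6 8D A1.
Leading byte 0xE6 = 11100110 matches 1110xxxx → 3-byte sequence.
Byte 1: 0xE6 = 11100110, payload 0110 (4 bits).
Byte 2: 0x8D = 10001101 (10xxxxxx ✓), payload 001101.
Byte 3: 0xA1 = 10100001 (10xxxxxx ✓), payload 100001.
Concatenate: 0110001101100001 = 0x6361 (16 bits → U+6361).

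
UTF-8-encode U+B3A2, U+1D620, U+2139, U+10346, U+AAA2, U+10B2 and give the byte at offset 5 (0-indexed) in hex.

U+B3A2 → 3-byte form EB 8E A2 at offsets 0–2.
U+1D620 → 4-byte form F0 9D 98 A0 at offsets 3–6.
Offset 5 falls in char 2's range; it's byte 3 of F0 9D 98 A0 = 0x98.

0x98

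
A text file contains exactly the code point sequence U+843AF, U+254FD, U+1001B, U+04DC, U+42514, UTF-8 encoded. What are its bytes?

F2 84 8E AF F0 A5 93 BD F0 90 80 9B D3 9C F1 82 94 94

U+843AF: 4-byte form → F2 84 8E AF.
U+254FD: 4-byte form → F0 A5 93 BD.
U+1001B: 4-byte form → F0 90 80 9B.
U+04DC: 2-byte form → D3 9C.
U+42514: 4-byte form → F1 82 94 94.
Concatenated (18 bytes): F2 84 8E AF F0 A5 93 BD F0 90 80 9B D3 9C F1 82 94 94.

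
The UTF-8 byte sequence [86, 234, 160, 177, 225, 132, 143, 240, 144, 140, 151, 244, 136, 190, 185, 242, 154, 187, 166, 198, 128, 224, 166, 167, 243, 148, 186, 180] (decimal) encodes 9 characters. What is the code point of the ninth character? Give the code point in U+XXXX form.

Offset 0: leading byte 0x56 = 01010110 → 1-byte char #1 = 56.
Offset 1: leading byte 0xEA = 11101010 → 3-byte char #2 = EA A0 B1.
Offset 4: leading byte 0xE1 = 11100001 → 3-byte char #3 = E1 84 8F.
Offset 7: leading byte 0xF0 = 11110000 → 4-byte char #4 = F0 90 8C 97.
Offset 11: leading byte 0xF4 = 11110100 → 4-byte char #5 = F4 88 BE B9.
Offset 15: leading byte 0xF2 = 11110010 → 4-byte char #6 = F2 9A BB A6.
Offset 19: leading byte 0xC6 = 11000110 → 2-byte char #7 = C6 80.
Offset 21: leading byte 0xE0 = 11100000 → 3-byte char #8 = E0 A6 A7.
Offset 24: leading byte 0xF3 = 11110011 → 4-byte char #9 = F3 94 BA B4.
Leading byte 0xF3 = 11110011 matches 11110xxx → 4-byte sequence.
Byte 1: 0xF3 = 11110011, payload 011 (3 bits).
Byte 2: 0x94 = 10010100 (10xxxxxx ✓), payload 010100.
Byte 3: 0xBA = 10111010 (10xxxxxx ✓), payload 111010.
Byte 4: 0xB4 = 10110100 (10xxxxxx ✓), payload 110100.
Concatenate: 011010100111010110100 = 0xD4EB4 (21 bits → U+D4EB4).

U+D4EB4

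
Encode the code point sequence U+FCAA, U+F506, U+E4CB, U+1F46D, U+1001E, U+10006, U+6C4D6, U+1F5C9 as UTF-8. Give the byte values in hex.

EF B2 AA EF 94 86 EE 93 8B F0 9F 91 AD F0 90 80 9E F0 90 80 86 F1 AC 93 96 F0 9F 97 89

U+FCAA: 3-byte form → EF B2 AA.
U+F506: 3-byte form → EF 94 86.
U+E4CB: 3-byte form → EE 93 8B.
U+1F46D: 4-byte form → F0 9F 91 AD.
U+1001E: 4-byte form → F0 90 80 9E.
U+10006: 4-byte form → F0 90 80 86.
U+6C4D6: 4-byte form → F1 AC 93 96.
U+1F5C9: 4-byte form → F0 9F 97 89.
Concatenated (29 bytes): EF B2 AA EF 94 86 EE 93 8B F0 9F 91 AD F0 90 80 9E F0 90 80 86 F1 AC 93 96 F0 9F 97 89.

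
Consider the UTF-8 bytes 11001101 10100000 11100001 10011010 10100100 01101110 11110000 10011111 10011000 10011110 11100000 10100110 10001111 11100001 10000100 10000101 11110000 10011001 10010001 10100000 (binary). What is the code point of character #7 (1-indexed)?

Offset 0: leading byte 0xCD = 11001101 → 2-byte char #1 = CD A0.
Offset 2: leading byte 0xE1 = 11100001 → 3-byte char #2 = E1 9A A4.
Offset 5: leading byte 0x6E = 01101110 → 1-byte char #3 = 6E.
Offset 6: leading byte 0xF0 = 11110000 → 4-byte char #4 = F0 9F 98 9E.
Offset 10: leading byte 0xE0 = 11100000 → 3-byte char #5 = E0 A6 8F.
Offset 13: leading byte 0xE1 = 11100001 → 3-byte char #6 = E1 84 85.
Offset 16: leading byte 0xF0 = 11110000 → 4-byte char #7 = F0 99 91 A0.
Leading byte 0xF0 = 11110000 matches 11110xxx → 4-byte sequence.
Byte 1: 0xF0 = 11110000, payload 000 (3 bits).
Byte 2: 0x99 = 10011001 (10xxxxxx ✓), payload 011001.
Byte 3: 0x91 = 10010001 (10xxxxxx ✓), payload 010001.
Byte 4: 0xA0 = 10100000 (10xxxxxx ✓), payload 100000.
Concatenate: 000011001010001100000 = 0x19460 (21 bits → U+19460).

U+19460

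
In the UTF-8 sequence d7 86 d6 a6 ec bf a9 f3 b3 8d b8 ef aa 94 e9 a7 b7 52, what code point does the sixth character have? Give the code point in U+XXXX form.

U+99F7

Offset 0: leading byte 0xD7 = 11010111 → 2-byte char #1 = D7 86.
Offset 2: leading byte 0xD6 = 11010110 → 2-byte char #2 = D6 A6.
Offset 4: leading byte 0xEC = 11101100 → 3-byte char #3 = EC BF A9.
Offset 7: leading byte 0xF3 = 11110011 → 4-byte char #4 = F3 B3 8D B8.
Offset 11: leading byte 0xEF = 11101111 → 3-byte char #5 = EF AA 94.
Offset 14: leading byte 0xE9 = 11101001 → 3-byte char #6 = E9 A7 B7.
Leading byte 0xE9 = 11101001 matches 1110xxxx → 3-byte sequence.
Byte 1: 0xE9 = 11101001, payload 1001 (4 bits).
Byte 2: 0xA7 = 10100111 (10xxxxxx ✓), payload 100111.
Byte 3: 0xB7 = 10110111 (10xxxxxx ✓), payload 110111.
Concatenate: 1001100111110111 = 0x99F7 (16 bits → U+99F7).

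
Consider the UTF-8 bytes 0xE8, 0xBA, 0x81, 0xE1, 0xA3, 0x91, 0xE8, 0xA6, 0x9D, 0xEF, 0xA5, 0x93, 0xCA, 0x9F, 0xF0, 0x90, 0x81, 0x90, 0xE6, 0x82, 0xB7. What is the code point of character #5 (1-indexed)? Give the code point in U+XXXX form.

Offset 0: leading byte 0xE8 = 11101000 → 3-byte char #1 = E8 BA 81.
Offset 3: leading byte 0xE1 = 11100001 → 3-byte char #2 = E1 A3 91.
Offset 6: leading byte 0xE8 = 11101000 → 3-byte char #3 = E8 A6 9D.
Offset 9: leading byte 0xEF = 11101111 → 3-byte char #4 = EF A5 93.
Offset 12: leading byte 0xCA = 11001010 → 2-byte char #5 = CA 9F.
Leading byte 0xCA = 11001010 matches 110xxxxx → 2-byte sequence.
Byte 1: 0xCA = 11001010, payload 01010 (5 bits).
Byte 2: 0x9F = 10011111 (10xxxxxx ✓), payload 011111.
Concatenate: 01010011111 = 0x29F (11 bits → U+029F).

U+029F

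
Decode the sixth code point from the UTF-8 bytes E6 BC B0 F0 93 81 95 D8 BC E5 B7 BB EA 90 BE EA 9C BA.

Offset 0: leading byte 0xE6 = 11100110 → 3-byte char #1 = E6 BC B0.
Offset 3: leading byte 0xF0 = 11110000 → 4-byte char #2 = F0 93 81 95.
Offset 7: leading byte 0xD8 = 11011000 → 2-byte char #3 = D8 BC.
Offset 9: leading byte 0xE5 = 11100101 → 3-byte char #4 = E5 B7 BB.
Offset 12: leading byte 0xEA = 11101010 → 3-byte char #5 = EA 90 BE.
Offset 15: leading byte 0xEA = 11101010 → 3-byte char #6 = EA 9C BA.
Leading byte 0xEA = 11101010 matches 1110xxxx → 3-byte sequence.
Byte 1: 0xEA = 11101010, payload 1010 (4 bits).
Byte 2: 0x9C = 10011100 (10xxxxxx ✓), payload 011100.
Byte 3: 0xBA = 10111010 (10xxxxxx ✓), payload 111010.
Concatenate: 1010011100111010 = 0xA73A (16 bits → U+A73A).

U+A73A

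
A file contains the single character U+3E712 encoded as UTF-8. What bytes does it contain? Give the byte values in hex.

U+3E712 = 0x3E712 = 255762 decimal. In range U+10000–U+10FFFF → 4-byte form: 11110xxx 10xxxxxx 10xxxxxx 10xxxxxx.
Binary (21 bits): 000111110011100010010.
Split 3+6+6+6: 000 | 111110 | 011100 | 010010.
Byte 1: 11110000 = 0xF0.
Byte 2: 10111110 = 0xBE.
Byte 3: 10011100 = 0x9C.
Byte 4: 10010010 = 0x92.

F0 BE 9C 92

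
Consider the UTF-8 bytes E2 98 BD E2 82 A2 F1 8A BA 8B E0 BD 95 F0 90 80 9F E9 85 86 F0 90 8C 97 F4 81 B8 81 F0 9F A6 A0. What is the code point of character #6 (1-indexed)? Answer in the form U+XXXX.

U+9146

Offset 0: leading byte 0xE2 = 11100010 → 3-byte char #1 = E2 98 BD.
Offset 3: leading byte 0xE2 = 11100010 → 3-byte char #2 = E2 82 A2.
Offset 6: leading byte 0xF1 = 11110001 → 4-byte char #3 = F1 8A BA 8B.
Offset 10: leading byte 0xE0 = 11100000 → 3-byte char #4 = E0 BD 95.
Offset 13: leading byte 0xF0 = 11110000 → 4-byte char #5 = F0 90 80 9F.
Offset 17: leading byte 0xE9 = 11101001 → 3-byte char #6 = E9 85 86.
Leading byte 0xE9 = 11101001 matches 1110xxxx → 3-byte sequence.
Byte 1: 0xE9 = 11101001, payload 1001 (4 bits).
Byte 2: 0x85 = 10000101 (10xxxxxx ✓), payload 000101.
Byte 3: 0x86 = 10000110 (10xxxxxx ✓), payload 000110.
Concatenate: 1001000101000110 = 0x9146 (16 bits → U+9146).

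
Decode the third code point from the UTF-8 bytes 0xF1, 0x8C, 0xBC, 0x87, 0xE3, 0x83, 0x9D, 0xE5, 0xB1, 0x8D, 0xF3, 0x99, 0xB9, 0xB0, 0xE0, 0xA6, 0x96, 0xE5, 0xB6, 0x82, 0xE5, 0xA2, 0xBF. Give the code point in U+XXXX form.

Offset 0: leading byte 0xF1 = 11110001 → 4-byte char #1 = F1 8C BC 87.
Offset 4: leading byte 0xE3 = 11100011 → 3-byte char #2 = E3 83 9D.
Offset 7: leading byte 0xE5 = 11100101 → 3-byte char #3 = E5 B1 8D.
Leading byte 0xE5 = 11100101 matches 1110xxxx → 3-byte sequence.
Byte 1: 0xE5 = 11100101, payload 0101 (4 bits).
Byte 2: 0xB1 = 10110001 (10xxxxxx ✓), payload 110001.
Byte 3: 0x8D = 10001101 (10xxxxxx ✓), payload 001101.
Concatenate: 0101110001001101 = 0x5C4D (16 bits → U+5C4D).

U+5C4D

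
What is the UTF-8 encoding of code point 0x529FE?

U+529FE = 0x529FE = 338430 decimal. In range U+10000–U+10FFFF → 4-byte form: 11110xxx 10xxxxxx 10xxxxxx 10xxxxxx.
Binary (21 bits): 001010010100111111110.
Split 3+6+6+6: 001 | 010010 | 100111 | 111110.
Byte 1: 11110001 = 0xF1.
Byte 2: 10010010 = 0x92.
Byte 3: 10100111 = 0xA7.
Byte 4: 10111110 = 0xBE.

F1 92 A7 BE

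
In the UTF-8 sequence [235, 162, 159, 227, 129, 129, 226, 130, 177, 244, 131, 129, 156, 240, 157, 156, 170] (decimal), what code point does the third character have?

U+20B1

Offset 0: leading byte 0xEB = 11101011 → 3-byte char #1 = EB A2 9F.
Offset 3: leading byte 0xE3 = 11100011 → 3-byte char #2 = E3 81 81.
Offset 6: leading byte 0xE2 = 11100010 → 3-byte char #3 = E2 82 B1.
Leading byte 0xE2 = 11100010 matches 1110xxxx → 3-byte sequence.
Byte 1: 0xE2 = 11100010, payload 0010 (4 bits).
Byte 2: 0x82 = 10000010 (10xxxxxx ✓), payload 000010.
Byte 3: 0xB1 = 10110001 (10xxxxxx ✓), payload 110001.
Concatenate: 0010000010110001 = 0x20B1 (16 bits → U+20B1).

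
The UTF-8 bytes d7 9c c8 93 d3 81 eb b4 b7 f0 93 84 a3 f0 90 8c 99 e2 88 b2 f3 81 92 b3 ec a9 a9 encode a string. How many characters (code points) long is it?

Byte at offset 0: 0xD7 = 11010111 → 2-byte char (#1). Advance 2.
Byte at offset 2: 0xC8 = 11001000 → 2-byte char (#2). Advance 2.
Byte at offset 4: 0xD3 = 11010011 → 2-byte char (#3). Advance 2.
Byte at offset 6: 0xEB = 11101011 → 3-byte char (#4). Advance 3.
Byte at offset 9: 0xF0 = 11110000 → 4-byte char (#5). Advance 4.
Byte at offset 13: 0xF0 = 11110000 → 4-byte char (#6). Advance 4.
Byte at offset 17: 0xE2 = 11100010 → 3-byte char (#7). Advance 3.
Byte at offset 20: 0xF3 = 11110011 → 4-byte char (#8). Advance 4.
Byte at offset 24: 0xEC = 11101100 → 3-byte char (#9). Advance 3.
Reached end at offset 27 after 9 code points.

9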